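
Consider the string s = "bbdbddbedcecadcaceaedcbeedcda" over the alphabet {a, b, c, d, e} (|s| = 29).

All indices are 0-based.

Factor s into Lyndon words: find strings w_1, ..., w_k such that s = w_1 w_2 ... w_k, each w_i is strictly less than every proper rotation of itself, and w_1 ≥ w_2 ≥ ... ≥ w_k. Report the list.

["bbdbddbedcec", "adc", "aceaedcbeedcd", "a"]

emit factor 1: 'bbdbddbedcec' (i=0, period=12)
emit factor 2: 'adc' (i=12, period=3)
emit factor 3: 'aceaedcbeedcd' (i=15, period=13)
emit factor 4: 'a' (i=28, period=1)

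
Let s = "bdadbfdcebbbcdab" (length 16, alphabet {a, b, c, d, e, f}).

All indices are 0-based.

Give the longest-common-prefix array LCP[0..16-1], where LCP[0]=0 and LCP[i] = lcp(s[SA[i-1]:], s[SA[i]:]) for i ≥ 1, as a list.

[0, 1, 0, 1, 2, 1, 1, 1, 0, 1, 0, 2, 1, 1, 0, 0]

rank | idx | suffix
   0 |  14 | ab
   1 |   2 | adbfdcebbbcdab
   2 |  15 | b
   3 |   9 | bbbcdab
   4 |  10 | bbcdab
   5 |  11 | bcdab
   6 |   0 | bdadbfdcebbbcdab
   7 |   4 | bfdcebbbcdab
   8 |  12 | cdab
   9 |   7 | cebbbcdab
  10 |  13 | dab
  11 |   1 | dadbfdcebbbcdab
  12 |   3 | dbfdcebbbcdab
  13 |   6 | dcebbbcdab
  14 |   8 | ebbbcdab
  15 |   5 | fdcebbbcdab

SA = [14, 2, 15, 9, 10, 11, 0, 4, 12, 7, 13, 1, 3, 6, 8, 5]
[i] adj suffixes → lcp
  [1] 14/2 → 1 ('a')
  [2] 2/15 → 0 ('')
  [3] 15/9 → 1 ('b')
  [4] 9/10 → 2 ('bb')
  [5] 10/11 → 1 ('b')
  [6] 11/0 → 1 ('b')
  [7] 0/4 → 1 ('b')
  [8] 4/12 → 0 ('')
  [9] 12/7 → 1 ('c')
  [10] 7/13 → 0 ('')
  [11] 13/1 → 2 ('da')
  [12] 1/3 → 1 ('d')
  [13] 3/6 → 1 ('d')
  [14] 6/8 → 0 ('')
  [15] 8/5 → 0 ('')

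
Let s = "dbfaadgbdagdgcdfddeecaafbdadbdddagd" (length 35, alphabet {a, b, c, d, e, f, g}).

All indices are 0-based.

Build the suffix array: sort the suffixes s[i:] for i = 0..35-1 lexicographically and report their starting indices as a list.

rank | idx | suffix
   0 |   3 | aadgbdagdgcdfddeecaafbdadbdddagd
   1 |  21 | aafbdadbdddagd
   2 |  26 | adbdddagd
   3 |   4 | adgbdagdgcdfddeecaafbdadbdddagd
   4 |  22 | afbdadbdddagd
   5 |  32 | agd
   6 |   9 | agdgcdfddeecaafbdadbdddagd
   7 |  24 | bdadbdddagd
   8 |   7 | bdagdgcdfddeecaafbdadbdddagd
   9 |  28 | bdddagd
  10 |   1 | bfaadgbdagdgcdfddeecaafbdadbdddagd
  11 |  20 | caafbdadbdddagd
  12 |  13 | cdfddeecaafbdadbdddagd
  13 |  34 | d
  14 |  25 | dadbdddagd
  15 |  31 | dagd
  16 |   8 | dagdgcdfddeecaafbdadbdddagd
  17 |  27 | dbdddagd
  18 |   0 | dbfaadgbdagdgcdfddeecaafbdadbdddagd
  19 |  30 | ddagd
  20 |  29 | dddagd
  21 |  16 | ddeecaafbdadbdddagd
  22 |  17 | deecaafbdadbdddagd
  23 |  14 | dfddeecaafbdadbdddagd
  24 |   5 | dgbdagdgcdfddeecaafbdadbdddagd
  25 |  11 | dgcdfddeecaafbdadbdddagd
  26 |  19 | ecaafbdadbdddagd
  27 |  18 | eecaafbdadbdddagd
  28 |   2 | faadgbdagdgcdfddeecaafbdadbdddagd
  29 |  23 | fbdadbdddagd
  30 |  15 | fddeecaafbdadbdddagd
  31 |   6 | gbdagdgcdfddeecaafbdadbdddagd
  32 |  12 | gcdfddeecaafbdadbdddagd
  33 |  33 | gd
  34 |  10 | gdgcdfddeecaafbdadbdddagd

[3, 21, 26, 4, 22, 32, 9, 24, 7, 28, 1, 20, 13, 34, 25, 31, 8, 27, 0, 30, 29, 16, 17, 14, 5, 11, 19, 18, 2, 23, 15, 6, 12, 33, 10]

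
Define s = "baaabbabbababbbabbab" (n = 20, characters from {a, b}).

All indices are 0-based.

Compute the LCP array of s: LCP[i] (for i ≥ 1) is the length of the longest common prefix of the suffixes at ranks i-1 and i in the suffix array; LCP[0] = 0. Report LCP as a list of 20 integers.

[0, 2, 1, 2, 2, 5, 5, 3, 0, 1, 2, 3, 3, 6, 4, 1, 4, 4, 7, 2]

rank→(start, suffix):
  0 → (1, 'aaabbabbababbbabbab')
  1 → (2, 'aabbabbababbbabbab')
  2 → (18, 'ab')
  3 → (9, 'ababbbabbab')
  4 → (15, 'abbab')
  5 → (6, 'abbababbbabbab')
  6 → (3, 'abbabbababbbabbab')
  7 → (11, 'abbbabbab')
  8 → (19, 'b')
  9 → (0, 'baaabbabbababbbabbab')
  10 → (17, 'bab')
  11 → (8, 'bababbbabbab')
  12 → (14, 'babbab')
  13 → (5, 'babbababbbabbab')
  14 → (10, 'babbbabbab')
  15 → (16, 'bbab')
  16 → (7, 'bbababbbabbab')
  17 → (13, 'bbabbab')
  18 → (4, 'bbabbababbbabbab')
  19 → (12, 'bbbabbab')

SA = [1, 2, 18, 9, 15, 6, 3, 11, 19, 0, 17, 8, 14, 5, 10, 16, 7, 13, 4, 12]
[i] adj suffixes → lcp
  [1] 1/2 → 2 ('aa')
  [2] 2/18 → 1 ('a')
  [3] 18/9 → 2 ('ab')
  [4] 9/15 → 2 ('ab')
  [5] 15/6 → 5 ('abbab')
  [6] 6/3 → 5 ('abbab')
  [7] 3/11 → 3 ('abb')
  [8] 11/19 → 0 ('')
  [9] 19/0 → 1 ('b')
  [10] 0/17 → 2 ('ba')
  [11] 17/8 → 3 ('bab')
  [12] 8/14 → 3 ('bab')
  [13] 14/5 → 6 ('babbab')
  [14] 5/10 → 4 ('babb')
  [15] 10/16 → 1 ('b')
  [16] 16/7 → 4 ('bbab')
  [17] 7/13 → 4 ('bbab')
  [18] 13/4 → 7 ('bbabbab')
  [19] 4/12 → 2 ('bb')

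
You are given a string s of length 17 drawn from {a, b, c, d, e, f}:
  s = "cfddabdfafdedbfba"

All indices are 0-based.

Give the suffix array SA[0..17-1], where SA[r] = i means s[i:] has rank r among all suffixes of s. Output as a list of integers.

[16, 4, 8, 15, 5, 13, 0, 3, 12, 2, 10, 6, 11, 7, 14, 1, 9]

rank→(start, suffix):
  0 → (16, 'a')
  1 → (4, 'abdfafdedbfba')
  2 → (8, 'afdedbfba')
  3 → (15, 'ba')
  4 → (5, 'bdfafdedbfba')
  5 → (13, 'bfba')
  6 → (0, 'cfddabdfafdedbfba')
  7 → (3, 'dabdfafdedbfba')
  8 → (12, 'dbfba')
  9 → (2, 'ddabdfafdedbfba')
  10 → (10, 'dedbfba')
  11 → (6, 'dfafdedbfba')
  12 → (11, 'edbfba')
  13 → (7, 'fafdedbfba')
  14 → (14, 'fba')
  15 → (1, 'fddabdfafdedbfba')
  16 → (9, 'fdedbfba')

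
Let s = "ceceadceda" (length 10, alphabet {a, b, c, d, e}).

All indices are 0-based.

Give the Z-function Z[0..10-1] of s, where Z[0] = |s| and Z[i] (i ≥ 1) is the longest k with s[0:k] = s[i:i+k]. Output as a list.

Z[0]=10
i=1: i≥r, start 0; Z[1]=0
i=2: i≥r, start 0; Z[2]=2 extend→box=[2,4)
i=3: min(r-i=1, Z[1]=0)=0; Z[3]=0
i=4: i≥r, start 0; Z[4]=0
i=5: i≥r, start 0; Z[5]=0
i=6: i≥r, start 0; Z[6]=2 extend→box=[6,8)
i=7: min(r-i=1, Z[1]=0)=0; Z[7]=0
i=8: i≥r, start 0; Z[8]=0
i=9: i≥r, start 0; Z[9]=0

[10, 0, 2, 0, 0, 0, 2, 0, 0, 0]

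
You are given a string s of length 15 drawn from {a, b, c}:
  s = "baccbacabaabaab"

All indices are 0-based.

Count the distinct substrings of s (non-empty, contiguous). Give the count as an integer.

sorted suffixes:
  #0 SA[0]=12  'aab'
  #1 SA[1]=9  'aabaab'
  #2 SA[2]=13  'ab'
  #3 SA[3]=10  'abaab'
  #4 SA[4]=7  'abaabaab'
  #5 SA[5]=5  'acabaabaab'
  #6 SA[6]=1  'accbacabaabaab'
  #7 SA[7]=14  'b'
  #8 SA[8]=11  'baab'
  #9 SA[9]=8  'baabaab'
  #10 SA[10]=4  'bacabaabaab'
  #11 SA[11]=0  'baccbacabaabaab'
  #12 SA[12]=6  'cabaabaab'
  #13 SA[13]=3  'cbacabaabaab'
  #14 SA[14]=2  'ccbacabaabaab'

SA = [12, 9, 13, 10, 7, 5, 1, 14, 11, 8, 4, 0, 6, 3, 2]
rank  pair      lcp
   1  s[12:],s[9:]  3  'aab'
   2  s[9:],s[13:]  1  'a'
   3  s[13:],s[10:]  2  'ab'
   4  s[10:],s[7:]  5  'abaab'
   5  s[7:],s[5:]  1  'a'
   6  s[5:],s[1:]  2  'ac'
   7  s[1:],s[14:]  0  ''
   8  s[14:],s[11:]  1  'b'
   9  s[11:],s[8:]  4  'baab'
  10  s[8:],s[4:]  2  'ba'
  11  s[4:],s[0:]  3  'bac'
  12  s[0:],s[6:]  0  ''
  13  s[6:],s[3:]  1  'c'
  14  s[3:],s[2:]  1  'c'

n(n+1)/2 = 15·16/2 = 120
Σ LCP = 0 + 3 + 1 + 2 + 5 + 1 + 2 + 0 + 1 + 4 + 2 + 3 + 0 + 1 + 1 = 26
distinct = 120 − 26 = 94

94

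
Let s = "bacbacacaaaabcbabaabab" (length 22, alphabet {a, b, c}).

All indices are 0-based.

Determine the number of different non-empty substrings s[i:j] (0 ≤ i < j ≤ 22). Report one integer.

rank→(start, suffix):
  0 → (8, 'aaaabcbabaabab')
  1 → (9, 'aaabcbabaabab')
  2 → (17, 'aabab')
  3 → (10, 'aabcbabaabab')
  4 → (20, 'ab')
  5 → (15, 'abaabab')
  6 → (18, 'abab')
  7 → (11, 'abcbabaabab')
  8 → (6, 'acaaaabcbabaabab')
  9 → (4, 'acacaaaabcbabaabab')
  10 → (1, 'acbacacaaaabcbabaabab')
  11 → (21, 'b')
  12 → (16, 'baabab')
  13 → (19, 'bab')
  14 → (14, 'babaabab')
  15 → (3, 'bacacaaaabcbabaabab')
  16 → (0, 'bacbacacaaaabcbabaabab')
  17 → (12, 'bcbabaabab')
  18 → (7, 'caaaabcbabaabab')
  19 → (5, 'cacaaaabcbabaabab')
  20 → (13, 'cbabaabab')
  21 → (2, 'cbacacaaaabcbabaabab')

SA = [8, 9, 17, 10, 20, 15, 18, 11, 6, 4, 1, 21, 16, 19, 14, 3, 0, 12, 7, 5, 13, 2]
[i] adj suffixes → lcp
  [1] 8/9 → 3 ('aaa')
  [2] 9/17 → 2 ('aa')
  [3] 17/10 → 3 ('aab')
  [4] 10/20 → 1 ('a')
  [5] 20/15 → 2 ('ab')
  [6] 15/18 → 3 ('aba')
  [7] 18/11 → 2 ('ab')
  [8] 11/6 → 1 ('a')
  [9] 6/4 → 3 ('aca')
  [10] 4/1 → 2 ('ac')
  [11] 1/21 → 0 ('')
  [12] 21/16 → 1 ('b')
  [13] 16/19 → 2 ('ba')
  [14] 19/14 → 3 ('bab')
  [15] 14/3 → 2 ('ba')
  [16] 3/0 → 3 ('bac')
  [17] 0/12 → 1 ('b')
  [18] 12/7 → 0 ('')
  [19] 7/5 → 2 ('ca')
  [20] 5/13 → 1 ('c')
  [21] 13/2 → 3 ('cba')

n(n+1)/2 = 22·23/2 = 253
Σ LCP = 0 + 3 + 2 + 3 + 1 + 2 + 3 + 2 + 1 + 3 + 2 + 0 + 1 + 2 + 3 + 2 + 3 + 1 + 0 + 2 + 1 + 3 = 40
distinct = 253 − 40 = 213

213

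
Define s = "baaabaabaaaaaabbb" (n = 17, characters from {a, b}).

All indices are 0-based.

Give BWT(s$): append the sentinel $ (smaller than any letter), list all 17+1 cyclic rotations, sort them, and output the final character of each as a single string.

bbaababaaaaaba$aba

rank  rotation            last
    0  $baaabaabaaaaaabbb  b
    1  aaaaaabbb$baaabaab  b
    2  aaaaabbb$baaabaaba  a
    3  aaaabbb$baaabaabaa  a
    4  aaabaabaaaaaabbb$b  b
    5  aaabbb$baaabaabaaa  a
    6  aabaaaaaabbb$baaab  b
    7  aabaabaaaaaabbb$ba  a
    8  aabbb$baaabaabaaaa  a
    9  abaaaaaabbb$baaaba  a
   10  abaabaaaaaabbb$baa  a
   11  abbb$baaabaabaaaaa  a
   12  b$baaabaabaaaaaabb  b
   13  baaaaaabbb$baaabaa  a
   14  baaabaabaaaaaabbb$  $
   15  baabaaaaaabbb$baaa  a
   16  bb$baaabaabaaaaaab  b
   17  bbb$baaabaabaaaaaa  a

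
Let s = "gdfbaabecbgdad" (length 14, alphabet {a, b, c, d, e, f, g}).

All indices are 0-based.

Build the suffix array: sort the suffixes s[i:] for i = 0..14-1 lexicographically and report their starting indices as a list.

sorted suffixes:
  #0 SA[0]=4  'aabecbgdad'
  #1 SA[1]=5  'abecbgdad'
  #2 SA[2]=12  'ad'
  #3 SA[3]=3  'baabecbgdad'
  #4 SA[4]=6  'becbgdad'
  #5 SA[5]=9  'bgdad'
  #6 SA[6]=8  'cbgdad'
  #7 SA[7]=13  'd'
  #8 SA[8]=11  'dad'
  #9 SA[9]=1  'dfbaabecbgdad'
  #10 SA[10]=7  'ecbgdad'
  #11 SA[11]=2  'fbaabecbgdad'
  #12 SA[12]=10  'gdad'
  #13 SA[13]=0  'gdfbaabecbgdad'

[4, 5, 12, 3, 6, 9, 8, 13, 11, 1, 7, 2, 10, 0]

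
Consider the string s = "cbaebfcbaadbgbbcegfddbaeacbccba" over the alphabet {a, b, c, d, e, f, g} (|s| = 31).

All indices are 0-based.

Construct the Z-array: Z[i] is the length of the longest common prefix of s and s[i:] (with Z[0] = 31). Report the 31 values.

[31, 0, 0, 0, 0, 0, 3, 0, 0, 0, 0, 0, 0, 0, 0, 1, 0, 0, 0, 0, 0, 0, 0, 0, 0, 2, 0, 1, 3, 0, 0]

Z[0]=31
i=1: i≥r, start 0; Z[1]=0
i=2: i≥r, start 0; Z[2]=0
i=3: i≥r, start 0; Z[3]=0
i=4: i≥r, start 0; Z[4]=0
i=5: i≥r, start 0; Z[5]=0
i=6: i≥r, start 0; Z[6]=3 scan→box=[6,9)
i=7: min(r-i=2, Z[1]=0)=0; Z[7]=0
i=8: min(r-i=1, Z[2]=0)=0; Z[8]=0
i=9: i≥r, start 0; Z[9]=0
i=10: i≥r, start 0; Z[10]=0
i=11: i≥r, start 0; Z[11]=0
i=12: i≥r, start 0; Z[12]=0
i=13: i≥r, start 0; Z[13]=0
i=14: i≥r, start 0; Z[14]=0
i=15: i≥r, start 0; Z[15]=1 scan→box=[15,16)
i=16: i≥r, start 0; Z[16]=0
i=17: i≥r, start 0; Z[17]=0
i=18: i≥r, start 0; Z[18]=0
i=19: i≥r, start 0; Z[19]=0
i=20: i≥r, start 0; Z[20]=0
i=21: i≥r, start 0; Z[21]=0
i=22: i≥r, start 0; Z[22]=0
i=23: i≥r, start 0; Z[23]=0
i=24: i≥r, start 0; Z[24]=0
i=25: i≥r, start 0; Z[25]=2 scan→box=[25,27)
i=26: min(r-i=1, Z[1]=0)=0; Z[26]=0
i=27: i≥r, start 0; Z[27]=1 scan→box=[27,28)
i=28: i≥r, start 0; Z[28]=3 scan→box=[28,31)
i=29: min(r-i=2, Z[1]=0)=0; Z[29]=0
i=30: min(r-i=1, Z[2]=0)=0; Z[30]=0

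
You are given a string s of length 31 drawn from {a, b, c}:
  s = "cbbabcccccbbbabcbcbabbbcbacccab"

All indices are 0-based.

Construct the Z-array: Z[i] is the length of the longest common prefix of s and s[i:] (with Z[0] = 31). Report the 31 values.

Z[0]=31
i=1: i≥r, start 0; Z[1]=0
i=2: i≥r, start 0; Z[2]=0
i=3: i≥r, start 0; Z[3]=0
i=4: i≥r, start 0; Z[4]=0
i=5: i≥r, start 0; Z[5]=1 extend→box=[5,6)
i=6: i≥r, start 0; Z[6]=1 extend→box=[6,7)
i=7: i≥r, start 0; Z[7]=1 extend→box=[7,8)
i=8: i≥r, start 0; Z[8]=1 extend→box=[8,9)
i=9: i≥r, start 0; Z[9]=3 extend→box=[9,12)
i=10: min(r-i=2, Z[1]=0)=0; Z[10]=0
i=11: min(r-i=1, Z[2]=0)=0; Z[11]=0
i=12: i≥r, start 0; Z[12]=0
i=13: i≥r, start 0; Z[13]=0
i=14: i≥r, start 0; Z[14]=0
i=15: i≥r, start 0; Z[15]=2 extend→box=[15,17)
i=16: min(r-i=1, Z[1]=0)=0; Z[16]=0
i=17: i≥r, start 0; Z[17]=2 extend→box=[17,19)
i=18: min(r-i=1, Z[1]=0)=0; Z[18]=0
i=19: i≥r, start 0; Z[19]=0
i=20: i≥r, start 0; Z[20]=0
i=21: i≥r, start 0; Z[21]=0
i=22: i≥r, start 0; Z[22]=0
i=23: i≥r, start 0; Z[23]=2 extend→box=[23,25)
i=24: min(r-i=1, Z[1]=0)=0; Z[24]=0
i=25: i≥r, start 0; Z[25]=0
i=26: i≥r, start 0; Z[26]=1 extend→box=[26,27)
i=27: i≥r, start 0; Z[27]=1 extend→box=[27,28)
i=28: i≥r, start 0; Z[28]=1 extend→box=[28,29)
i=29: i≥r, start 0; Z[29]=0
i=30: i≥r, start 0; Z[30]=0

[31, 0, 0, 0, 0, 1, 1, 1, 1, 3, 0, 0, 0, 0, 0, 2, 0, 2, 0, 0, 0, 0, 0, 2, 0, 0, 1, 1, 1, 0, 0]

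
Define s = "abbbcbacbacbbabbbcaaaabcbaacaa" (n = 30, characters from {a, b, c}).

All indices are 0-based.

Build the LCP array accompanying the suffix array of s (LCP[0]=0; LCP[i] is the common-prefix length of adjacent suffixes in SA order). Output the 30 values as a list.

rank | idx | suffix
   0 |  29 | a
   1 |  28 | aa
   2 |  18 | aaaabcbaacaa
   3 |  19 | aaabcbaacaa
   4 |  20 | aabcbaacaa
   5 |  25 | aacaa
   6 |  13 | abbbcaaaabcbaacaa
   7 |   0 | abbbcbacbacbbabbbcaaaabcbaacaa
   8 |  21 | abcbaacaa
   9 |  26 | acaa
  10 |   6 | acbacbbabbbcaaaabcbaacaa
  11 |   9 | acbbabbbcaaaabcbaacaa
  12 |  24 | baacaa
  13 |  12 | babbbcaaaabcbaacaa
  14 |   5 | bacbacbbabbbcaaaabcbaacaa
  15 |   8 | bacbbabbbcaaaabcbaacaa
  16 |  11 | bbabbbcaaaabcbaacaa
  17 |  14 | bbbcaaaabcbaacaa
  18 |   1 | bbbcbacbacbbabbbcaaaabcbaacaa
  19 |  15 | bbcaaaabcbaacaa
  20 |   2 | bbcbacbacbbabbbcaaaabcbaacaa
  21 |  16 | bcaaaabcbaacaa
  22 |  22 | bcbaacaa
  23 |   3 | bcbacbacbbabbbcaaaabcbaacaa
  24 |  27 | caa
  25 |  17 | caaaabcbaacaa
  26 |  23 | cbaacaa
  27 |   4 | cbacbacbbabbbcaaaabcbaacaa
  28 |   7 | cbacbbabbbcaaaabcbaacaa
  29 |  10 | cbbabbbcaaaabcbaacaa

SA = [29, 28, 18, 19, 20, 25, 13, 0, 21, 26, 6, 9, 24, 12, 5, 8, 11, 14, 1, 15, 2, 16, 22, 3, 27, 17, 23, 4, 7, 10]
i: (SA[i-1],SA[i]) lcp shared
  1: (29,28) 1 'a'
  2: (28,18) 2 'aa'
  3: (18,19) 3 'aaa'
  4: (19,20) 2 'aa'
  5: (20,25) 2 'aa'
  6: (25,13) 1 'a'
  7: (13,0) 5 'abbbc'
  8: (0,21) 2 'ab'
  9: (21,26) 1 'a'
  10: (26,6) 2 'ac'
  11: (6,9) 3 'acb'
  12: (9,24) 0 ''
  13: (24,12) 2 'ba'
  14: (12,5) 2 'ba'
  15: (5,8) 4 'bacb'
  16: (8,11) 1 'b'
  17: (11,14) 2 'bb'
  18: (14,1) 4 'bbbc'
  19: (1,15) 2 'bb'
  20: (15,2) 3 'bbc'
  21: (2,16) 1 'b'
  22: (16,22) 2 'bc'
  23: (22,3) 4 'bcba'
  24: (3,27) 0 ''
  25: (27,17) 3 'caa'
  26: (17,23) 1 'c'
  27: (23,4) 3 'cba'
  28: (4,7) 5 'cbacb'
  29: (7,10) 2 'cb'

[0, 1, 2, 3, 2, 2, 1, 5, 2, 1, 2, 3, 0, 2, 2, 4, 1, 2, 4, 2, 3, 1, 2, 4, 0, 3, 1, 3, 5, 2]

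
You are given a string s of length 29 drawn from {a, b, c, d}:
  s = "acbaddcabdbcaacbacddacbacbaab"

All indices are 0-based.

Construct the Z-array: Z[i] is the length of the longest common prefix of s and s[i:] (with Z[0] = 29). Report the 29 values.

[29, 0, 0, 1, 0, 0, 0, 1, 0, 0, 0, 0, 1, 4, 0, 0, 2, 0, 0, 0, 4, 0, 0, 4, 0, 0, 1, 1, 0]

Z[0]=29
i=1: i≥r, start 0; Z[1]=0
i=2: i≥r, start 0; Z[2]=0
i=3: i≥r, start 0; Z[3]=1 scan→box=[3,4)
i=4: i≥r, start 0; Z[4]=0
i=5: i≥r, start 0; Z[5]=0
i=6: i≥r, start 0; Z[6]=0
i=7: i≥r, start 0; Z[7]=1 scan→box=[7,8)
i=8: i≥r, start 0; Z[8]=0
i=9: i≥r, start 0; Z[9]=0
i=10: i≥r, start 0; Z[10]=0
i=11: i≥r, start 0; Z[11]=0
i=12: i≥r, start 0; Z[12]=1 scan→box=[12,13)
i=13: i≥r, start 0; Z[13]=4 scan→box=[13,17)
i=14: min(r-i=3, Z[1]=0)=0; Z[14]=0
i=15: min(r-i=2, Z[2]=0)=0; Z[15]=0
i=16: min(r-i=1, Z[3]=1)=1; Z[16]=2 scan→box=[16,18)
i=17: min(r-i=1, Z[1]=0)=0; Z[17]=0
i=18: i≥r, start 0; Z[18]=0
i=19: i≥r, start 0; Z[19]=0
i=20: i≥r, start 0; Z[20]=4 scan→box=[20,24)
i=21: min(r-i=3, Z[1]=0)=0; Z[21]=0
i=22: min(r-i=2, Z[2]=0)=0; Z[22]=0
i=23: min(r-i=1, Z[3]=1)=1; Z[23]=4 scan→box=[23,27)
i=24: min(r-i=3, Z[1]=0)=0; Z[24]=0
i=25: min(r-i=2, Z[2]=0)=0; Z[25]=0
i=26: min(r-i=1, Z[3]=1)=1; Z[26]=1
i=27: i≥r, start 0; Z[27]=1 scan→box=[27,28)
i=28: i≥r, start 0; Z[28]=0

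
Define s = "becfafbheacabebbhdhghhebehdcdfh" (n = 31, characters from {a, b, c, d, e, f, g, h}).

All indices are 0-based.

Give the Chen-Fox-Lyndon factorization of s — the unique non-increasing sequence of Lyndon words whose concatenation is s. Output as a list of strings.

["becf", "afbhe", "ac", "abebbhdhghhebehdcdfh"]

emit factor 1: 'becf' (i=0, period=4)
emit factor 2: 'afbhe' (i=4, period=5)
emit factor 3: 'ac' (i=9, period=2)
emit factor 4: 'abebbhdhghhebehdcdfh' (i=11, period=20)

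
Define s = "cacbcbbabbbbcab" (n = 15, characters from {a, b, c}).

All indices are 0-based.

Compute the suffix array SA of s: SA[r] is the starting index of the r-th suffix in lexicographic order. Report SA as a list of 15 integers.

rank→(start, suffix):
  0 → (13, 'ab')
  1 → (7, 'abbbbcab')
  2 → (1, 'acbcbbabbbbcab')
  3 → (14, 'b')
  4 → (6, 'babbbbcab')
  5 → (5, 'bbabbbbcab')
  6 → (8, 'bbbbcab')
  7 → (9, 'bbbcab')
  8 → (10, 'bbcab')
  9 → (11, 'bcab')
  10 → (3, 'bcbbabbbbcab')
  11 → (12, 'cab')
  12 → (0, 'cacbcbbabbbbcab')
  13 → (4, 'cbbabbbbcab')
  14 → (2, 'cbcbbabbbbcab')

[13, 7, 1, 14, 6, 5, 8, 9, 10, 11, 3, 12, 0, 4, 2]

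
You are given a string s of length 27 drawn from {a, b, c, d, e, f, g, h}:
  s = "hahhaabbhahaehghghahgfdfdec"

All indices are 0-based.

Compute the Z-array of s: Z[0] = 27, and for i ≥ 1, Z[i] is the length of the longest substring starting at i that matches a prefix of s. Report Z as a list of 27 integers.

Z[0]=27
i=1: fresh scan; Z[1]=0
i=2: fresh scan; Z[2]=1 scan→box=[2,3)
i=3: fresh scan; Z[3]=2 scan→box=[3,5)
i=4: min(r-i=1, Z[1]=0)=0; Z[4]=0
i=5: fresh scan; Z[5]=0
i=6: fresh scan; Z[6]=0
i=7: fresh scan; Z[7]=0
i=8: fresh scan; Z[8]=3 scan→box=[8,11)
i=9: min(r-i=2, Z[1]=0)=0; Z[9]=0
i=10: min(r-i=1, Z[2]=1)=1; Z[10]=2 scan→box=[10,12)
i=11: min(r-i=1, Z[1]=0)=0; Z[11]=0
i=12: fresh scan; Z[12]=0
i=13: fresh scan; Z[13]=1 scan→box=[13,14)
i=14: fresh scan; Z[14]=0
i=15: fresh scan; Z[15]=1 scan→box=[15,16)
i=16: fresh scan; Z[16]=0
i=17: fresh scan; Z[17]=3 scan→box=[17,20)
i=18: min(r-i=2, Z[1]=0)=0; Z[18]=0
i=19: min(r-i=1, Z[2]=1)=1; Z[19]=1
i=20: fresh scan; Z[20]=0
i=21: fresh scan; Z[21]=0
i=22: fresh scan; Z[22]=0
i=23: fresh scan; Z[23]=0
i=24: fresh scan; Z[24]=0
i=25: fresh scan; Z[25]=0
i=26: fresh scan; Z[26]=0

[27, 0, 1, 2, 0, 0, 0, 0, 3, 0, 2, 0, 0, 1, 0, 1, 0, 3, 0, 1, 0, 0, 0, 0, 0, 0, 0]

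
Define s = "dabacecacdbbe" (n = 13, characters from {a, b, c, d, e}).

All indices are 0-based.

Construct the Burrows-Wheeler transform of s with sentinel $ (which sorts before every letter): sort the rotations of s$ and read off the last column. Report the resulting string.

edcbadbeaa$cbc

rank  rotation        last
    0  $dabacecacdbbe  e
    1  abacecacdbbe$d  d
    2  acdbbe$dabacec  c
    3  acecacdbbe$dab  b
    4  bacecacdbbe$da  a
    5  bbe$dabacecacd  d
    6  be$dabacecacdb  b
    7  cacdbbe$dabace  e
    8  cdbbe$dabaceca  a
    9  cecacdbbe$daba  a
   10  dabacecacdbbe$  $
   11  dbbe$dabacecac  c
   12  e$dabacecacdbb  b
   13  ecacdbbe$dabac  c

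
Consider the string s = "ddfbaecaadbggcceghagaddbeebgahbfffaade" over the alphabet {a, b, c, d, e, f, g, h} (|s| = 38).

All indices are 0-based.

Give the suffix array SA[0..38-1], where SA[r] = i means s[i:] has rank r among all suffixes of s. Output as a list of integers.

rank | idx | suffix
   0 |   7 | aadbggcceghagaddbeebgahbfffaade
   1 |  34 | aade
   2 |   8 | adbggcceghagaddbeebgahbfffaade
   3 |  20 | addbeebgahbfffaade
   4 |  35 | ade
   5 |   4 | aecaadbggcceghagaddbeebgahbfffaade
   6 |  18 | agaddbeebgahbfffaade
   7 |  28 | ahbfffaade
   8 |   3 | baecaadbggcceghagaddbeebgahbfffaade
   9 |  23 | beebgahbfffaade
  10 |  30 | bfffaade
  11 |  26 | bgahbfffaade
  12 |  10 | bggcceghagaddbeebgahbfffaade
  13 |   6 | caadbggcceghagaddbeebgahbfffaade
  14 |  13 | cceghagaddbeebgahbfffaade
  15 |  14 | ceghagaddbeebgahbfffaade
  16 |  22 | dbeebgahbfffaade
  17 |   9 | dbggcceghagaddbeebgahbfffaade
  18 |  21 | ddbeebgahbfffaade
  19 |   0 | ddfbaecaadbggcceghagaddbeebgahbfffaade
  20 |  36 | de
  21 |   1 | dfbaecaadbggcceghagaddbeebgahbfffaade
  22 |  37 | e
  23 |  25 | ebgahbfffaade
  24 |   5 | ecaadbggcceghagaddbeebgahbfffaade
  25 |  24 | eebgahbfffaade
  26 |  15 | eghagaddbeebgahbfffaade
  27 |  33 | faade
  28 |   2 | fbaecaadbggcceghagaddbeebgahbfffaade
  29 |  32 | ffaade
  30 |  31 | fffaade
  31 |  19 | gaddbeebgahbfffaade
  32 |  27 | gahbfffaade
  33 |  12 | gcceghagaddbeebgahbfffaade
  34 |  11 | ggcceghagaddbeebgahbfffaade
  35 |  16 | ghagaddbeebgahbfffaade
  36 |  17 | hagaddbeebgahbfffaade
  37 |  29 | hbfffaade

[7, 34, 8, 20, 35, 4, 18, 28, 3, 23, 30, 26, 10, 6, 13, 14, 22, 9, 21, 0, 36, 1, 37, 25, 5, 24, 15, 33, 2, 32, 31, 19, 27, 12, 11, 16, 17, 29]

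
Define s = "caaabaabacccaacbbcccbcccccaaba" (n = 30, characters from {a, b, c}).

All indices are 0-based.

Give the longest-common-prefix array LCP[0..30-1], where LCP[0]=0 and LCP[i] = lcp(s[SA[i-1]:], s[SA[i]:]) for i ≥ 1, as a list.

sorted suffixes:
  #0 SA[0]=29  'a'
  #1 SA[1]=1  'aaabaabacccaacbbcccbcccccaaba'
  #2 SA[2]=26  'aaba'
  #3 SA[3]=2  'aabaabacccaacbbcccbcccccaaba'
  #4 SA[4]=5  'aabacccaacbbcccbcccccaaba'
  #5 SA[5]=12  'aacbbcccbcccccaaba'
  #6 SA[6]=27  'aba'
  #7 SA[7]=3  'abaabacccaacbbcccbcccccaaba'
  #8 SA[8]=6  'abacccaacbbcccbcccccaaba'
  #9 SA[9]=13  'acbbcccbcccccaaba'
  #10 SA[10]=8  'acccaacbbcccbcccccaaba'
  #11 SA[11]=28  'ba'
  #12 SA[12]=4  'baabacccaacbbcccbcccccaaba'
  #13 SA[13]=7  'bacccaacbbcccbcccccaaba'
  #14 SA[14]=15  'bbcccbcccccaaba'
  #15 SA[15]=16  'bcccbcccccaaba'
  #16 SA[16]=20  'bcccccaaba'
  #17 SA[17]=0  'caaabaabacccaacbbcccbcccccaaba'
  #18 SA[18]=25  'caaba'
  #19 SA[19]=11  'caacbbcccbcccccaaba'
  #20 SA[20]=14  'cbbcccbcccccaaba'
  #21 SA[21]=19  'cbcccccaaba'
  #22 SA[22]=24  'ccaaba'
  #23 SA[23]=10  'ccaacbbcccbcccccaaba'
  #24 SA[24]=18  'ccbcccccaaba'
  #25 SA[25]=23  'cccaaba'
  #26 SA[26]=9  'cccaacbbcccbcccccaaba'
  #27 SA[27]=17  'cccbcccccaaba'
  #28 SA[28]=22  'ccccaaba'
  #29 SA[29]=21  'cccccaaba'

SA = [29, 1, 26, 2, 5, 12, 27, 3, 6, 13, 8, 28, 4, 7, 15, 16, 20, 0, 25, 11, 14, 19, 24, 10, 18, 23, 9, 17, 22, 21]
[i] adj suffixes → lcp
  [1] 29/1 → 1 ('a')
  [2] 1/26 → 2 ('aa')
  [3] 26/2 → 4 ('aaba')
  [4] 2/5 → 4 ('aaba')
  [5] 5/12 → 2 ('aa')
  [6] 12/27 → 1 ('a')
  [7] 27/3 → 3 ('aba')
  [8] 3/6 → 3 ('aba')
  [9] 6/13 → 1 ('a')
  [10] 13/8 → 2 ('ac')
  [11] 8/28 → 0 ('')
  [12] 28/4 → 2 ('ba')
  [13] 4/7 → 2 ('ba')
  [14] 7/15 → 1 ('b')
  [15] 15/16 → 1 ('b')
  [16] 16/20 → 4 ('bccc')
  [17] 20/0 → 0 ('')
  [18] 0/25 → 3 ('caa')
  [19] 25/11 → 3 ('caa')
  [20] 11/14 → 1 ('c')
  [21] 14/19 → 2 ('cb')
  [22] 19/24 → 1 ('c')
  [23] 24/10 → 4 ('ccaa')
  [24] 10/18 → 2 ('cc')
  [25] 18/23 → 2 ('cc')
  [26] 23/9 → 5 ('cccaa')
  [27] 9/17 → 3 ('ccc')
  [28] 17/22 → 3 ('ccc')
  [29] 22/21 → 4 ('cccc')

[0, 1, 2, 4, 4, 2, 1, 3, 3, 1, 2, 0, 2, 2, 1, 1, 4, 0, 3, 3, 1, 2, 1, 4, 2, 2, 5, 3, 3, 4]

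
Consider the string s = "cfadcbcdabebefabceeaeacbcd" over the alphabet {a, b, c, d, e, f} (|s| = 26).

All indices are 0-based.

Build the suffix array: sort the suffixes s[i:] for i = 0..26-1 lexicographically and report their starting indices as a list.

[14, 8, 21, 2, 19, 23, 5, 15, 9, 11, 22, 4, 24, 6, 16, 0, 25, 7, 3, 20, 18, 10, 17, 12, 13, 1]

rank | idx | suffix
   0 |  14 | abceeaeacbcd
   1 |   8 | abebefabceeaeacbcd
   2 |  21 | acbcd
   3 |   2 | adcbcdabebefabceeaeacbcd
   4 |  19 | aeacbcd
   5 |  23 | bcd
   6 |   5 | bcdabebefabceeaeacbcd
   7 |  15 | bceeaeacbcd
   8 |   9 | bebefabceeaeacbcd
   9 |  11 | befabceeaeacbcd
  10 |  22 | cbcd
  11 |   4 | cbcdabebefabceeaeacbcd
  12 |  24 | cd
  13 |   6 | cdabebefabceeaeacbcd
  14 |  16 | ceeaeacbcd
  15 |   0 | cfadcbcdabebefabceeaeacbcd
  16 |  25 | d
  17 |   7 | dabebefabceeaeacbcd
  18 |   3 | dcbcdabebefabceeaeacbcd
  19 |  20 | eacbcd
  20 |  18 | eaeacbcd
  21 |  10 | ebefabceeaeacbcd
  22 |  17 | eeaeacbcd
  23 |  12 | efabceeaeacbcd
  24 |  13 | fabceeaeacbcd
  25 |   1 | fadcbcdabebefabceeaeacbcd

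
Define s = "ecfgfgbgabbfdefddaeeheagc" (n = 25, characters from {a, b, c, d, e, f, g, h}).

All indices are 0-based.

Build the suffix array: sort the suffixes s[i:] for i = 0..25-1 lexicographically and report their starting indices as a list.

sorted suffixes:
  #0 SA[0]=8  'abbfdefddaeeheagc'
  #1 SA[1]=17  'aeeheagc'
  #2 SA[2]=22  'agc'
  #3 SA[3]=9  'bbfdefddaeeheagc'
  #4 SA[4]=10  'bfdefddaeeheagc'
  #5 SA[5]=6  'bgabbfdefddaeeheagc'
  #6 SA[6]=24  'c'
  #7 SA[7]=1  'cfgfgbgabbfdefddaeeheagc'
  #8 SA[8]=16  'daeeheagc'
  #9 SA[9]=15  'ddaeeheagc'
  #10 SA[10]=12  'defddaeeheagc'
  #11 SA[11]=21  'eagc'
  #12 SA[12]=0  'ecfgfgbgabbfdefddaeeheagc'
  #13 SA[13]=18  'eeheagc'
  #14 SA[14]=13  'efddaeeheagc'
  #15 SA[15]=19  'eheagc'
  #16 SA[16]=14  'fddaeeheagc'
  #17 SA[17]=11  'fdefddaeeheagc'
  #18 SA[18]=4  'fgbgabbfdefddaeeheagc'
  #19 SA[19]=2  'fgfgbgabbfdefddaeeheagc'
  #20 SA[20]=7  'gabbfdefddaeeheagc'
  #21 SA[21]=5  'gbgabbfdefddaeeheagc'
  #22 SA[22]=23  'gc'
  #23 SA[23]=3  'gfgbgabbfdefddaeeheagc'
  #24 SA[24]=20  'heagc'

[8, 17, 22, 9, 10, 6, 24, 1, 16, 15, 12, 21, 0, 18, 13, 19, 14, 11, 4, 2, 7, 5, 23, 3, 20]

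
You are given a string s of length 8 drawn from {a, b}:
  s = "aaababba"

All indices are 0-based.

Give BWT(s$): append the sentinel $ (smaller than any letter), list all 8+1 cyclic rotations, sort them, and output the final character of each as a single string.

ab$aabbaa

rank  rotation   last
    0  $aaababba  a
    1  a$aaababb  b
    2  aaababba$  $
    3  aababba$a  a
    4  ababba$aa  a
    5  abba$aaab  b
    6  ba$aaabab  b
    7  babba$aaa  a
    8  bba$aaaba  a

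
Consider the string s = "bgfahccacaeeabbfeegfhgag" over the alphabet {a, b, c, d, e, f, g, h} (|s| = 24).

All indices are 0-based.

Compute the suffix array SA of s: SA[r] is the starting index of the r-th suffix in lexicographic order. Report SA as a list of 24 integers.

sorted suffixes:
  #0 SA[0]=12  'abbfeegfhgag'
  #1 SA[1]=7  'acaeeabbfeegfhgag'
  #2 SA[2]=9  'aeeabbfeegfhgag'
  #3 SA[3]=22  'ag'
  #4 SA[4]=3  'ahccacaeeabbfeegfhgag'
  #5 SA[5]=13  'bbfeegfhgag'
  #6 SA[6]=14  'bfeegfhgag'
  #7 SA[7]=0  'bgfahccacaeeabbfeegfhgag'
  #8 SA[8]=6  'cacaeeabbfeegfhgag'
  #9 SA[9]=8  'caeeabbfeegfhgag'
  #10 SA[10]=5  'ccacaeeabbfeegfhgag'
  #11 SA[11]=11  'eabbfeegfhgag'
  #12 SA[12]=10  'eeabbfeegfhgag'
  #13 SA[13]=16  'eegfhgag'
  #14 SA[14]=17  'egfhgag'
  #15 SA[15]=2  'fahccacaeeabbfeegfhgag'
  #16 SA[16]=15  'feegfhgag'
  #17 SA[17]=19  'fhgag'
  #18 SA[18]=23  'g'
  #19 SA[19]=21  'gag'
  #20 SA[20]=1  'gfahccacaeeabbfeegfhgag'
  #21 SA[21]=18  'gfhgag'
  #22 SA[22]=4  'hccacaeeabbfeegfhgag'
  #23 SA[23]=20  'hgag'

[12, 7, 9, 22, 3, 13, 14, 0, 6, 8, 5, 11, 10, 16, 17, 2, 15, 19, 23, 21, 1, 18, 4, 20]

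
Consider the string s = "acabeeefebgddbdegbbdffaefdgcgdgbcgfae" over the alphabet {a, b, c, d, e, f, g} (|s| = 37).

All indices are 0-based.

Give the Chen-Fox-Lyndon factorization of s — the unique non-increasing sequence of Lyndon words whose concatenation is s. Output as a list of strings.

emit factor 1: 'ac' (i=0, period=2)
emit factor 2: 'abeeefebgddbdegbbdffaefdgcgdgbcgfae' (i=2, period=35)

["ac", "abeeefebgddbdegbbdffaefdgcgdgbcgfae"]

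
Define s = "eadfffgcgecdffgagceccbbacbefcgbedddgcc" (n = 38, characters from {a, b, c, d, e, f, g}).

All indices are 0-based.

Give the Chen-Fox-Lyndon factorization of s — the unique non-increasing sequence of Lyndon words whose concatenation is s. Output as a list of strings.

emit factor 1: 'e' (i=0, period=1)
emit factor 2: 'adfffgcgecdffgagceccbb' (i=1, period=22)
emit factor 3: 'acbefcgbedddgcc' (i=23, period=15)

["e", "adfffgcgecdffgagceccbb", "acbefcgbedddgcc"]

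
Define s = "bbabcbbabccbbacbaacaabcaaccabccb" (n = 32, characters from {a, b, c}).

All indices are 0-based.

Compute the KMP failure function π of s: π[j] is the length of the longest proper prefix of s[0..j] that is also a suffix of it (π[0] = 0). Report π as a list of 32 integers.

π[0] = 0
j=1 s[j]='b': π[1]=1 (border 'b')
j=2 s[j]='a': k: 1→0; π[2]=0 (border '')
j=3 s[j]='b': π[3]=1 (border 'b')
j=4 s[j]='c': k: 1→0; π[4]=0 (border '')
j=5 s[j]='b': π[5]=1 (border 'b')
j=6 s[j]='b': π[6]=2 (border 'bb')
j=7 s[j]='a': π[7]=3 (border 'bba')
j=8 s[j]='b': π[8]=4 (border 'bbab')
j=9 s[j]='c': π[9]=5 (border 'bbabc')
j=10 s[j]='c': k: 5→0; π[10]=0 (border '')
j=11 s[j]='b': π[11]=1 (border 'b')
j=12 s[j]='b': π[12]=2 (border 'bb')
j=13 s[j]='a': π[13]=3 (border 'bba')
j=14 s[j]='c': k: 3→0; π[14]=0 (border '')
j=15 s[j]='b': π[15]=1 (border 'b')
j=16 s[j]='a': k: 1→0; π[16]=0 (border '')
j=17 s[j]='a': π[17]=0 (border '')
j=18 s[j]='c': π[18]=0 (border '')
j=19 s[j]='a': π[19]=0 (border '')
j=20 s[j]='a': π[20]=0 (border '')
j=21 s[j]='b': π[21]=1 (border 'b')
j=22 s[j]='c': k: 1→0; π[22]=0 (border '')
j=23 s[j]='a': π[23]=0 (border '')
j=24 s[j]='a': π[24]=0 (border '')
j=25 s[j]='c': π[25]=0 (border '')
j=26 s[j]='c': π[26]=0 (border '')
j=27 s[j]='a': π[27]=0 (border '')
j=28 s[j]='b': π[28]=1 (border 'b')
j=29 s[j]='c': k: 1→0; π[29]=0 (border '')
j=30 s[j]='c': π[30]=0 (border '')
j=31 s[j]='b': π[31]=1 (border 'b')

[0, 1, 0, 1, 0, 1, 2, 3, 4, 5, 0, 1, 2, 3, 0, 1, 0, 0, 0, 0, 0, 1, 0, 0, 0, 0, 0, 0, 1, 0, 0, 1]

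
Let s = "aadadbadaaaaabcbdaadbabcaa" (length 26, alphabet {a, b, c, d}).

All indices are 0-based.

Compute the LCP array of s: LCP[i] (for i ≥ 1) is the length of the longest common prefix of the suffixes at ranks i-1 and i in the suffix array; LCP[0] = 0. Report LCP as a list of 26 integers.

[0, 1, 2, 4, 3, 2, 2, 3, 1, 3, 1, 3, 2, 4, 0, 2, 1, 2, 1, 0, 1, 0, 3, 2, 1, 3]

rank | idx | suffix
   0 |  25 | a
   1 |  24 | aa
   2 |   8 | aaaaabcbdaadbabcaa
   3 |   9 | aaaabcbdaadbabcaa
   4 |  10 | aaabcbdaadbabcaa
   5 |  11 | aabcbdaadbabcaa
   6 |   0 | aadadbadaaaaabcbdaadbabcaa
   7 |  17 | aadbabcaa
   8 |  21 | abcaa
   9 |  12 | abcbdaadbabcaa
  10 |   6 | adaaaaabcbdaadbabcaa
  11 |   1 | adadbadaaaaabcbdaadbabcaa
  12 |  18 | adbabcaa
  13 |   3 | adbadaaaaabcbdaadbabcaa
  14 |  20 | babcaa
  15 |   5 | badaaaaabcbdaadbabcaa
  16 |  22 | bcaa
  17 |  13 | bcbdaadbabcaa
  18 |  15 | bdaadbabcaa
  19 |  23 | caa
  20 |  14 | cbdaadbabcaa
  21 |   7 | daaaaabcbdaadbabcaa
  22 |  16 | daadbabcaa
  23 |   2 | dadbadaaaaabcbdaadbabcaa
  24 |  19 | dbabcaa
  25 |   4 | dbadaaaaabcbdaadbabcaa

SA = [25, 24, 8, 9, 10, 11, 0, 17, 21, 12, 6, 1, 18, 3, 20, 5, 22, 13, 15, 23, 14, 7, 16, 2, 19, 4]
[i] adj suffixes → lcp
  [1] 25/24 → 1 ('a')
  [2] 24/8 → 2 ('aa')
  [3] 8/9 → 4 ('aaaa')
  [4] 9/10 → 3 ('aaa')
  [5] 10/11 → 2 ('aa')
  [6] 11/0 → 2 ('aa')
  [7] 0/17 → 3 ('aad')
  [8] 17/21 → 1 ('a')
  [9] 21/12 → 3 ('abc')
  [10] 12/6 → 1 ('a')
  [11] 6/1 → 3 ('ada')
  [12] 1/18 → 2 ('ad')
  [13] 18/3 → 4 ('adba')
  [14] 3/20 → 0 ('')
  [15] 20/5 → 2 ('ba')
  [16] 5/22 → 1 ('b')
  [17] 22/13 → 2 ('bc')
  [18] 13/15 → 1 ('b')
  [19] 15/23 → 0 ('')
  [20] 23/14 → 1 ('c')
  [21] 14/7 → 0 ('')
  [22] 7/16 → 3 ('daa')
  [23] 16/2 → 2 ('da')
  [24] 2/19 → 1 ('d')
  [25] 19/4 → 3 ('dba')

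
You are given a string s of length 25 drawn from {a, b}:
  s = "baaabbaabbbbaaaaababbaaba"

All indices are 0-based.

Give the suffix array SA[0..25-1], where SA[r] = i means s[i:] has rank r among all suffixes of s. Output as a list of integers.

[24, 12, 13, 14, 1, 21, 15, 2, 6, 22, 16, 18, 3, 7, 23, 11, 0, 20, 5, 17, 10, 19, 4, 9, 8]

rank | idx | suffix
   0 |  24 | a
   1 |  12 | aaaaababbaaba
   2 |  13 | aaaababbaaba
   3 |  14 | aaababbaaba
   4 |   1 | aaabbaabbbbaaaaababbaaba
   5 |  21 | aaba
   6 |  15 | aababbaaba
   7 |   2 | aabbaabbbbaaaaababbaaba
   8 |   6 | aabbbbaaaaababbaaba
   9 |  22 | aba
  10 |  16 | ababbaaba
  11 |  18 | abbaaba
  12 |   3 | abbaabbbbaaaaababbaaba
  13 |   7 | abbbbaaaaababbaaba
  14 |  23 | ba
  15 |  11 | baaaaababbaaba
  16 |   0 | baaabbaabbbbaaaaababbaaba
  17 |  20 | baaba
  18 |   5 | baabbbbaaaaababbaaba
  19 |  17 | babbaaba
  20 |  10 | bbaaaaababbaaba
  21 |  19 | bbaaba
  22 |   4 | bbaabbbbaaaaababbaaba
  23 |   9 | bbbaaaaababbaaba
  24 |   8 | bbbbaaaaababbaaba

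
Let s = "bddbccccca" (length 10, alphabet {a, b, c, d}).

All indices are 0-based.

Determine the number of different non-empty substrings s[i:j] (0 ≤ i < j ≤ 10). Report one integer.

sorted suffixes:
  #0 SA[0]=9  'a'
  #1 SA[1]=3  'bccccca'
  #2 SA[2]=0  'bddbccccca'
  #3 SA[3]=8  'ca'
  #4 SA[4]=7  'cca'
  #5 SA[5]=6  'ccca'
  #6 SA[6]=5  'cccca'
  #7 SA[7]=4  'ccccca'
  #8 SA[8]=2  'dbccccca'
  #9 SA[9]=1  'ddbccccca'

SA = [9, 3, 0, 8, 7, 6, 5, 4, 2, 1]
[i] adj suffixes → lcp
  [1] 9/3 → 0 ('')
  [2] 3/0 → 1 ('b')
  [3] 0/8 → 0 ('')
  [4] 8/7 → 1 ('c')
  [5] 7/6 → 2 ('cc')
  [6] 6/5 → 3 ('ccc')
  [7] 5/4 → 4 ('cccc')
  [8] 4/2 → 0 ('')
  [9] 2/1 → 1 ('d')

n(n+1)/2 = 10·11/2 = 55
Σ LCP = 0 + 0 + 1 + 0 + 1 + 2 + 3 + 4 + 0 + 1 = 12
distinct = 55 − 12 = 43

43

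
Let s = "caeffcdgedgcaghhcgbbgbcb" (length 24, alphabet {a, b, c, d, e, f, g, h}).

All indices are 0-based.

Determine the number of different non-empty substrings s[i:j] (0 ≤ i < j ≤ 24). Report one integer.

281

rank | idx | suffix
   0 |   1 | aeffcdgedgcaghhcgbbgbcb
   1 |  12 | aghhcgbbgbcb
   2 |  23 | b
   3 |  18 | bbgbcb
   4 |  21 | bcb
   5 |  19 | bgbcb
   6 |   0 | caeffcdgedgcaghhcgbbgbcb
   7 |  11 | caghhcgbbgbcb
   8 |  22 | cb
   9 |   5 | cdgedgcaghhcgbbgbcb
  10 |  16 | cgbbgbcb
  11 |   9 | dgcaghhcgbbgbcb
  12 |   6 | dgedgcaghhcgbbgbcb
  13 |   8 | edgcaghhcgbbgbcb
  14 |   2 | effcdgedgcaghhcgbbgbcb
  15 |   4 | fcdgedgcaghhcgbbgbcb
  16 |   3 | ffcdgedgcaghhcgbbgbcb
  17 |  17 | gbbgbcb
  18 |  20 | gbcb
  19 |  10 | gcaghhcgbbgbcb
  20 |   7 | gedgcaghhcgbbgbcb
  21 |  13 | ghhcgbbgbcb
  22 |  15 | hcgbbgbcb
  23 |  14 | hhcgbbgbcb

SA = [1, 12, 23, 18, 21, 19, 0, 11, 22, 5, 16, 9, 6, 8, 2, 4, 3, 17, 20, 10, 7, 13, 15, 14]
[i] adj suffixes → lcp
  [1] 1/12 → 1 ('a')
  [2] 12/23 → 0 ('')
  [3] 23/18 → 1 ('b')
  [4] 18/21 → 1 ('b')
  [5] 21/19 → 1 ('b')
  [6] 19/0 → 0 ('')
  [7] 0/11 → 2 ('ca')
  [8] 11/22 → 1 ('c')
  [9] 22/5 → 1 ('c')
  [10] 5/16 → 1 ('c')
  [11] 16/9 → 0 ('')
  [12] 9/6 → 2 ('dg')
  [13] 6/8 → 0 ('')
  [14] 8/2 → 1 ('e')
  [15] 2/4 → 0 ('')
  [16] 4/3 → 1 ('f')
  [17] 3/17 → 0 ('')
  [18] 17/20 → 2 ('gb')
  [19] 20/10 → 1 ('g')
  [20] 10/7 → 1 ('g')
  [21] 7/13 → 1 ('g')
  [22] 13/15 → 0 ('')
  [23] 15/14 → 1 ('h')

n(n+1)/2 = 24·25/2 = 300
Σ LCP = 0 + 1 + 0 + 1 + 1 + 1 + 0 + 2 + 1 + 1 + 1 + 0 + 2 + 0 + 1 + 0 + 1 + 0 + 2 + 1 + 1 + 1 + 0 + 1 = 19
distinct = 300 − 19 = 281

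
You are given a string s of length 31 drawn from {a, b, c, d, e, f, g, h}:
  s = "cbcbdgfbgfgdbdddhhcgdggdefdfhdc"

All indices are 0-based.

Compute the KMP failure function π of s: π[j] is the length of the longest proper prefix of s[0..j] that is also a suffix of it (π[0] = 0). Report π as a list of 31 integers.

π[0] = 0
j=1 s[j]='b': π[1]=0 (border '')
j=2 s[j]='c': π[2]=1 (border 'c')
j=3 s[j]='b': π[3]=2 (border 'cb')
j=4 s[j]='d': k: 2→0; π[4]=0 (border '')
j=5 s[j]='g': π[5]=0 (border '')
j=6 s[j]='f': π[6]=0 (border '')
j=7 s[j]='b': π[7]=0 (border '')
j=8 s[j]='g': π[8]=0 (border '')
j=9 s[j]='f': π[9]=0 (border '')
j=10 s[j]='g': π[10]=0 (border '')
j=11 s[j]='d': π[11]=0 (border '')
j=12 s[j]='b': π[12]=0 (border '')
j=13 s[j]='d': π[13]=0 (border '')
j=14 s[j]='d': π[14]=0 (border '')
j=15 s[j]='d': π[15]=0 (border '')
j=16 s[j]='h': π[16]=0 (border '')
j=17 s[j]='h': π[17]=0 (border '')
j=18 s[j]='c': π[18]=1 (border 'c')
j=19 s[j]='g': k: 1→0; π[19]=0 (border '')
j=20 s[j]='d': π[20]=0 (border '')
j=21 s[j]='g': π[21]=0 (border '')
j=22 s[j]='g': π[22]=0 (border '')
j=23 s[j]='d': π[23]=0 (border '')
j=24 s[j]='e': π[24]=0 (border '')
j=25 s[j]='f': π[25]=0 (border '')
j=26 s[j]='d': π[26]=0 (border '')
j=27 s[j]='f': π[27]=0 (border '')
j=28 s[j]='h': π[28]=0 (border '')
j=29 s[j]='d': π[29]=0 (border '')
j=30 s[j]='c': π[30]=1 (border 'c')

[0, 0, 1, 2, 0, 0, 0, 0, 0, 0, 0, 0, 0, 0, 0, 0, 0, 0, 1, 0, 0, 0, 0, 0, 0, 0, 0, 0, 0, 0, 1]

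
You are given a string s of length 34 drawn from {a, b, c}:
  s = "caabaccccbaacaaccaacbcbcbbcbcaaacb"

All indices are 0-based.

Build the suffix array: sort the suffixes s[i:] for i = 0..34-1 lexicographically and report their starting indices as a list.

[29, 1, 10, 30, 17, 13, 2, 11, 31, 18, 14, 4, 33, 9, 3, 24, 27, 22, 25, 20, 28, 0, 16, 12, 32, 8, 23, 26, 21, 19, 15, 7, 6, 5]

rank→(start, suffix):
  0 → (29, 'aaacb')
  1 → (1, 'aabaccccbaacaaccaacbcbcbbcbcaaacb')
  2 → (10, 'aacaaccaacbcbcbbcbcaaacb')
  3 → (30, 'aacb')
  4 → (17, 'aacbcbcbbcbcaaacb')
  5 → (13, 'aaccaacbcbcbbcbcaaacb')
  6 → (2, 'abaccccbaacaaccaacbcbcbbcbcaaacb')
  7 → (11, 'acaaccaacbcbcbbcbcaaacb')
  8 → (31, 'acb')
  9 → (18, 'acbcbcbbcbcaaacb')
  10 → (14, 'accaacbcbcbbcbcaaacb')
  11 → (4, 'accccbaacaaccaacbcbcbbcbcaaacb')
  12 → (33, 'b')
  13 → (9, 'baacaaccaacbcbcbbcbcaaacb')
  14 → (3, 'baccccbaacaaccaacbcbcbbcbcaaacb')
  15 → (24, 'bbcbcaaacb')
  16 → (27, 'bcaaacb')
  17 → (22, 'bcbbcbcaaacb')
  18 → (25, 'bcbcaaacb')
  19 → (20, 'bcbcbbcbcaaacb')
  20 → (28, 'caaacb')
  21 → (0, 'caabaccccbaacaaccaacbcbcbbcbcaaacb')
  22 → (16, 'caacbcbcbbcbcaaacb')
  23 → (12, 'caaccaacbcbcbbcbcaaacb')
  24 → (32, 'cb')
  25 → (8, 'cbaacaaccaacbcbcbbcbcaaacb')
  26 → (23, 'cbbcbcaaacb')
  27 → (26, 'cbcaaacb')
  28 → (21, 'cbcbbcbcaaacb')
  29 → (19, 'cbcbcbbcbcaaacb')
  30 → (15, 'ccaacbcbcbbcbcaaacb')
  31 → (7, 'ccbaacaaccaacbcbcbbcbcaaacb')
  32 → (6, 'cccbaacaaccaacbcbcbbcbcaaacb')
  33 → (5, 'ccccbaacaaccaacbcbcbbcbcaaacb')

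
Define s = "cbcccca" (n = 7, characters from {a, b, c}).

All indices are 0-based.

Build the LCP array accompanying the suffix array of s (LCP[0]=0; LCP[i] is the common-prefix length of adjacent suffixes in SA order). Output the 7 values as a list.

[0, 0, 0, 1, 1, 2, 3]

rank | idx | suffix
   0 |   6 | a
   1 |   1 | bcccca
   2 |   5 | ca
   3 |   0 | cbcccca
   4 |   4 | cca
   5 |   3 | ccca
   6 |   2 | cccca

SA = [6, 1, 5, 0, 4, 3, 2]
[i] adj suffixes → lcp
  [1] 6/1 → 0 ('')
  [2] 1/5 → 0 ('')
  [3] 5/0 → 1 ('c')
  [4] 0/4 → 1 ('c')
  [5] 4/3 → 2 ('cc')
  [6] 3/2 → 3 ('ccc')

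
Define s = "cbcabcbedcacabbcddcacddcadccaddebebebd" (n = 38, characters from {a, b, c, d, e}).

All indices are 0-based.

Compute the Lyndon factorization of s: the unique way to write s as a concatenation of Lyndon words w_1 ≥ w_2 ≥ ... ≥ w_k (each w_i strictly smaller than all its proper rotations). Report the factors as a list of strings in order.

emit factor 1: 'c' (i=0, period=1)
emit factor 2: 'bc' (i=1, period=2)
emit factor 3: 'abcbedcac' (i=3, period=9)
emit factor 4: 'abbcddcacddcadccaddebebebd' (i=12, period=26)

["c", "bc", "abcbedcac", "abbcddcacddcadccaddebebebd"]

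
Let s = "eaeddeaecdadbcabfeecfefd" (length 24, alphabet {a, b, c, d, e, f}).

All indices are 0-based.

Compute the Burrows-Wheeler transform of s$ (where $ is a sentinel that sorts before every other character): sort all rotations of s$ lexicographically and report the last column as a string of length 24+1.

rank  rotation                   last
    0  $eaeddeaecdadbcabfeecfefd  d
    1  abfeecfefd$eaeddeaecdadbc  c
    2  adbcabfeecfefd$eaeddeaecd  d
    3  aecdadbcabfeecfefd$eaedde  e
    4  aeddeaecdadbcabfeecfefd$e  e
    5  bcabfeecfefd$eaeddeaecdad  d
    6  bfeecfefd$eaeddeaecdadbca  a
    7  cabfeecfefd$eaeddeaecdadb  b
    8  cdadbcabfeecfefd$eaeddeae  e
    9  cfefd$eaeddeaecdadbcabfee  e
   10  d$eaeddeaecdadbcabfeecfef  f
   11  dadbcabfeecfefd$eaeddeaec  c
   12  dbcabfeecfefd$eaeddeaecda  a
   13  ddeaecdadbcabfeecfefd$eae  e
   14  deaecdadbcabfeecfefd$eaed  d
   15  eaecdadbcabfeecfefd$eaedd  d
   16  eaeddeaecdadbcabfeecfefd$  $
   17  ecdadbcabfeecfefd$eaeddea  a
   18  ecfefd$eaeddeaecdadbcabfe  e
   19  eddeaecdadbcabfeecfefd$ea  a
   20  eecfefd$eaeddeaecdadbcabf  f
   21  efd$eaeddeaecdadbcabfeecf  f
   22  fd$eaeddeaecdadbcabfeecfe  e
   23  feecfefd$eaeddeaecdadbcab  b
   24  fefd$eaeddeaecdadbcabfeec  c

dcdeedabeefcaedd$aeaffebc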